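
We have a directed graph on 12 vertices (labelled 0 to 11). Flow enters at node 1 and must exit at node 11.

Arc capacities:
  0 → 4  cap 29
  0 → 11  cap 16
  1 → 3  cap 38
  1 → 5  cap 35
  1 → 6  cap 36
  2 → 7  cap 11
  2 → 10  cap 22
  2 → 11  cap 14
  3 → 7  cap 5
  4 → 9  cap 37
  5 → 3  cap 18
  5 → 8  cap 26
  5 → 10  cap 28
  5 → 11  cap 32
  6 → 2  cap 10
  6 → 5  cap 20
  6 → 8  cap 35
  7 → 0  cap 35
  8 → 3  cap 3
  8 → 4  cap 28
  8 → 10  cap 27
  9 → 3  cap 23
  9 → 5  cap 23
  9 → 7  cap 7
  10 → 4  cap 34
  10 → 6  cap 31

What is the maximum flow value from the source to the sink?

Maximum flow value: 54

augment #1: 1→5→11 bottleneck 32, total now 32
augment #2: 1→6→2→11 bottleneck 10, total now 42
augment #3: 1→3→7→0→11 bottleneck 5, total now 47
augment #4: 1→5→8→4→9→7→0→11 bottleneck 3, total now 50
augment #5: 1→6→8→4→9→7→0→11 bottleneck 4, total now 54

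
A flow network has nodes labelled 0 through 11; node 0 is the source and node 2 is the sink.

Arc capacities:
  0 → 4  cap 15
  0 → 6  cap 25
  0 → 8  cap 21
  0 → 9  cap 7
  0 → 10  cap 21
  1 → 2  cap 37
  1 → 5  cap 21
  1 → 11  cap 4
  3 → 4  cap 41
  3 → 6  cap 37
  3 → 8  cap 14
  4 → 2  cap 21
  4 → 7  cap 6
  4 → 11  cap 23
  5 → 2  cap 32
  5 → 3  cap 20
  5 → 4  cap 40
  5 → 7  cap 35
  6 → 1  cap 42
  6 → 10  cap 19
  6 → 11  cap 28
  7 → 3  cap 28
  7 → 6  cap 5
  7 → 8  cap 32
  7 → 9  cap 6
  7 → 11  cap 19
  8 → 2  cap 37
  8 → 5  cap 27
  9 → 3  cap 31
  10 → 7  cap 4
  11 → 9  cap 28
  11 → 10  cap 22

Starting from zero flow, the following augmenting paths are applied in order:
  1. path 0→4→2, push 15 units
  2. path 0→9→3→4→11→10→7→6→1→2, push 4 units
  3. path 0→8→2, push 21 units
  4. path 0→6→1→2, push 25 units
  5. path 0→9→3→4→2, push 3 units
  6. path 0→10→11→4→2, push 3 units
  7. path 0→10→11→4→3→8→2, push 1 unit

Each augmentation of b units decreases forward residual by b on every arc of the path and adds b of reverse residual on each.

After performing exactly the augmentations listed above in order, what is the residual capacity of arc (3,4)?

after path 1 (0→4→2, push 15): res(3,4)=41
after path 2 (0→9→3→4→11→10→7→6→1→2, push 4): res(3,4)=37
after path 3 (0→8→2, push 21): res(3,4)=37
after path 4 (0→6→1→2, push 25): res(3,4)=37
after path 5 (0→9→3→4→2, push 3): res(3,4)=34
after path 6 (0→10→11→4→2, push 3): res(3,4)=34
after path 7 (0→10→11→4→3→8→2, push 1): res(3,4)=35

Residual capacity of (3,4): 35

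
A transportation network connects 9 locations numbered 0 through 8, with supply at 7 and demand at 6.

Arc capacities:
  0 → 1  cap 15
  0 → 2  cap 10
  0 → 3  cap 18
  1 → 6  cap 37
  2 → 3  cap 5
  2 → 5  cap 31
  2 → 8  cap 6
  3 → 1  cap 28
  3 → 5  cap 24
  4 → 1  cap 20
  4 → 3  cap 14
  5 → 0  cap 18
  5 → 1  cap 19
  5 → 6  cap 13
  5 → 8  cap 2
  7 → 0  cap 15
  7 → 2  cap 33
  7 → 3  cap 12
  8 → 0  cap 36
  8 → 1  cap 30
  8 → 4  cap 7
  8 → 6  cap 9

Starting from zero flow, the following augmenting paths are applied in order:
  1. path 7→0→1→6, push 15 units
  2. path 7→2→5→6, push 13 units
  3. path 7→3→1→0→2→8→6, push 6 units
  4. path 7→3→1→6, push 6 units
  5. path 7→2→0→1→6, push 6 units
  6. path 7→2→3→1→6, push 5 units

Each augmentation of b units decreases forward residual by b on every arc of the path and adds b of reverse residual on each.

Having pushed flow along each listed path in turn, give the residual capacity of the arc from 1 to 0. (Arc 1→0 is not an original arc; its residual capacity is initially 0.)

Residual capacity of (1,0): 15

after path 1 (7→0→1→6, push 15): res(1,0)=15
after path 2 (7→2→5→6, push 13): res(1,0)=15
after path 3 (7→3→1→0→2→8→6, push 6): res(1,0)=9
after path 4 (7→3→1→6, push 6): res(1,0)=9
after path 5 (7→2→0→1→6, push 6): res(1,0)=15
after path 6 (7→2→3→1→6, push 5): res(1,0)=15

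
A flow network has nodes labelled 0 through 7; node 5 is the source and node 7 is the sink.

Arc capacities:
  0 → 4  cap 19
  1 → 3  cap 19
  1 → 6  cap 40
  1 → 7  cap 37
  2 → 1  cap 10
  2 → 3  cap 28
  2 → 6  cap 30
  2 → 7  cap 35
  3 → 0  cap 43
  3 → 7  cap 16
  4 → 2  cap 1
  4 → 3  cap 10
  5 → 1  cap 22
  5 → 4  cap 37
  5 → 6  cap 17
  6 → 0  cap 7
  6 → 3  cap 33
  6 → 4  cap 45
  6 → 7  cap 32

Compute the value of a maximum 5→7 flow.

Maximum flow value: 50

augment #1: 5→1→7 bottleneck 22, total now 22
augment #2: 5→6→7 bottleneck 17, total now 39
augment #3: 5→4→2→7 bottleneck 1, total now 40
augment #4: 5→4→3→7 bottleneck 10, total now 50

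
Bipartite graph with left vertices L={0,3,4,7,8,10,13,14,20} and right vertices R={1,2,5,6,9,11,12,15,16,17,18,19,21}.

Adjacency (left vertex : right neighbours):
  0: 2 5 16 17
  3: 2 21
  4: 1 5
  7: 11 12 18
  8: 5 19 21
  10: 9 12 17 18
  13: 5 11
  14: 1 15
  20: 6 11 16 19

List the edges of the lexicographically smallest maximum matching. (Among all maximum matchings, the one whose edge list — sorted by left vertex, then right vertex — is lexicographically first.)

|M| = 9 (so the lex-smallest maximum matching has 9 edges)
process left vertices in ascending order; for each, take the smallest-labelled available neighbour that still permits 9 edges overall, or leave it unmatched if none does
lex-smallest matching: {0-2, 3-21, 4-1, 7-11, 8-19, 10-9, 13-5, 14-15, 20-6}

Lex-smallest maximum matching: {(0,2), (3,21), (4,1), (7,11), (8,19), (10,9), (13,5), (14,15), (20,6)}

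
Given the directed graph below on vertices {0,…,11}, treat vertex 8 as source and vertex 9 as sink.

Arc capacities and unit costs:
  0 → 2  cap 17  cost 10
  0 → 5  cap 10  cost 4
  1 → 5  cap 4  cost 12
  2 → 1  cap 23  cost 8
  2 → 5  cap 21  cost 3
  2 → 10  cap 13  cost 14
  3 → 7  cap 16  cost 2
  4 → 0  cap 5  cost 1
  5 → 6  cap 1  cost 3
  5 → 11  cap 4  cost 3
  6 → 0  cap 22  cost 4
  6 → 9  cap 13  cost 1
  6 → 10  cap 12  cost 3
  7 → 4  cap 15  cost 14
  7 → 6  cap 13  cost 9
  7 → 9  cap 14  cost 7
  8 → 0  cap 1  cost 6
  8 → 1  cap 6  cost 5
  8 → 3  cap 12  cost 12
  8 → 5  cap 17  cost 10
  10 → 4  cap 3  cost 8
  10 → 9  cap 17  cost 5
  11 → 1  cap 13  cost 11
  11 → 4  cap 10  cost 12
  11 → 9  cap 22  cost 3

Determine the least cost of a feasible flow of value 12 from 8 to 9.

Minimum cost for 12 units: 225

shortest-cost path #1: 8→5→6→9 push 1 @ unit cost 14 (adds 14)
shortest-cost path #2: 8→5→11→9 push 4 @ unit cost 16 (adds 64)
shortest-cost path #3: 8→3→7→9 push 7 @ unit cost 21 (adds 147)
total cost = 225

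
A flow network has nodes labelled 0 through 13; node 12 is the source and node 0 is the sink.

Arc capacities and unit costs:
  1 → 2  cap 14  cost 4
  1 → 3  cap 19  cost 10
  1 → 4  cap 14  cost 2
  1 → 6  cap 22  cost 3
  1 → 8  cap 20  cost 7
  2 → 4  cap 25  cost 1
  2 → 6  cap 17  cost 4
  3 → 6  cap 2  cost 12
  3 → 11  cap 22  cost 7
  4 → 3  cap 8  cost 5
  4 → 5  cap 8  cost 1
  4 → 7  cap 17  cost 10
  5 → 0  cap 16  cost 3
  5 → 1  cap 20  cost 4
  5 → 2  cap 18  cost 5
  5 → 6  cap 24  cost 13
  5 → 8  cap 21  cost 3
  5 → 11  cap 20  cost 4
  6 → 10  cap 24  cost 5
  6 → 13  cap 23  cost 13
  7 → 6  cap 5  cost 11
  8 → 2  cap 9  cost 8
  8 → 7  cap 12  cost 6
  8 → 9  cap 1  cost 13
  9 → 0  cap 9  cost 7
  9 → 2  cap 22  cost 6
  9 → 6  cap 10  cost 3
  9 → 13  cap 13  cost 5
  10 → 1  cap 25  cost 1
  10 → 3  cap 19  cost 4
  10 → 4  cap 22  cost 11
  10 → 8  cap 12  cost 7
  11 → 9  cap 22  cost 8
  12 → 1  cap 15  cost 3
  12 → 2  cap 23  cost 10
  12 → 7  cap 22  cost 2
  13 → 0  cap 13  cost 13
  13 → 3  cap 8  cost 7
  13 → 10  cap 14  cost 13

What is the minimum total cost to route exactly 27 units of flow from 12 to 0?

shortest-cost path #1: 12→1→4→5→0 push 8 @ unit cost 9 (adds 72)
shortest-cost path #2: 12→1→8→9→0 push 1 @ unit cost 30 (adds 30)
shortest-cost path #3: 12→1→6→13→0 push 6 @ unit cost 32 (adds 192)
shortest-cost path #4: 12→2→4→1→6→13→0 push 7 @ unit cost 38 (adds 266)
shortest-cost path #5: 12→2→4→3→11→9→0 push 5 @ unit cost 38 (adds 190)
total cost = 750

Minimum cost for 27 units: 750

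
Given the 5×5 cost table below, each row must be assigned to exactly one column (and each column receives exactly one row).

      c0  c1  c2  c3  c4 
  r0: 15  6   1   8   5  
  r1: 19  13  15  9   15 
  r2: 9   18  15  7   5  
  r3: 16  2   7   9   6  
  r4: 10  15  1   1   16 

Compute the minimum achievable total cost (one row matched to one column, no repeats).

Minimum assignment cost: 26

optimal assignment: row0→col4 (cost 5), row1→col3 (cost 9), row2→col0 (cost 9), row3→col1 (cost 2), row4→col2 (cost 1)
total = 5 + 9 + 9 + 2 + 1 = 26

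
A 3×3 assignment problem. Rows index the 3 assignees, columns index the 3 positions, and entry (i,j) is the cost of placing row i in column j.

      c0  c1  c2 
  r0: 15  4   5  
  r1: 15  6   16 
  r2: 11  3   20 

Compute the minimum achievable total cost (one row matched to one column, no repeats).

optimal assignment: row0→col2 (cost 5), row1→col1 (cost 6), row2→col0 (cost 11)
total = 5 + 6 + 11 = 22

Minimum assignment cost: 22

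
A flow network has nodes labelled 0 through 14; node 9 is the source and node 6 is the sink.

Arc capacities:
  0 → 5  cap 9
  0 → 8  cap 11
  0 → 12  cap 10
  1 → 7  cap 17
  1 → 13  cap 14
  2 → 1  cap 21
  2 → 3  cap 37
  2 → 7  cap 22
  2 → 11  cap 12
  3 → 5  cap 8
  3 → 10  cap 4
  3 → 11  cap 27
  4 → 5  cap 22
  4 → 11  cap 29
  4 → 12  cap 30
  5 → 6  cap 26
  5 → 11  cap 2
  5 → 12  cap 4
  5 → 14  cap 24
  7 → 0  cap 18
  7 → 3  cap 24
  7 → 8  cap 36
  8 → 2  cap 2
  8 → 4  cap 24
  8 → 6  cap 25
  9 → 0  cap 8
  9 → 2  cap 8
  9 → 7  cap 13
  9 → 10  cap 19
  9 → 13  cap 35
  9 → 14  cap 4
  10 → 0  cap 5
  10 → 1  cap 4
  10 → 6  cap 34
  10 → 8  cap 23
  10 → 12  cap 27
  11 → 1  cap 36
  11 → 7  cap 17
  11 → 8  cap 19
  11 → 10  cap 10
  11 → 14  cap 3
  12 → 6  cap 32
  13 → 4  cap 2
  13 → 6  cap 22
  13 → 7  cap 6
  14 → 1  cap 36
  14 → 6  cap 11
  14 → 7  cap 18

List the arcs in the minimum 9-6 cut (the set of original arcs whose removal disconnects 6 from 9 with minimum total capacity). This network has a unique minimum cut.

Min-cut arcs: {(9,0), (9,2), (9,7), (9,10), (9,14), (13,4), (13,6), (13,7)} (total capacity 82)

augment #1: 9→10→6 push 19
augment #2: 9→13→6 push 22
augment #3: 9→14→6 push 4
augment #4: 9→0→5→6 push 8
augment #5: 9→7→8→6 push 13
augment #6: 9→2→3→5→6 push 8
augment #7: 9→13→4→5→6 push 2
augment #8: 9→13→7→8→6 push 6
max flow = 82; residual-reachable set from 9 gives S-side
cut edges (S→T): {(9,0), (9,2), (9,7), (9,10), (9,14), (13,4), (13,6), (13,7)} total cap 82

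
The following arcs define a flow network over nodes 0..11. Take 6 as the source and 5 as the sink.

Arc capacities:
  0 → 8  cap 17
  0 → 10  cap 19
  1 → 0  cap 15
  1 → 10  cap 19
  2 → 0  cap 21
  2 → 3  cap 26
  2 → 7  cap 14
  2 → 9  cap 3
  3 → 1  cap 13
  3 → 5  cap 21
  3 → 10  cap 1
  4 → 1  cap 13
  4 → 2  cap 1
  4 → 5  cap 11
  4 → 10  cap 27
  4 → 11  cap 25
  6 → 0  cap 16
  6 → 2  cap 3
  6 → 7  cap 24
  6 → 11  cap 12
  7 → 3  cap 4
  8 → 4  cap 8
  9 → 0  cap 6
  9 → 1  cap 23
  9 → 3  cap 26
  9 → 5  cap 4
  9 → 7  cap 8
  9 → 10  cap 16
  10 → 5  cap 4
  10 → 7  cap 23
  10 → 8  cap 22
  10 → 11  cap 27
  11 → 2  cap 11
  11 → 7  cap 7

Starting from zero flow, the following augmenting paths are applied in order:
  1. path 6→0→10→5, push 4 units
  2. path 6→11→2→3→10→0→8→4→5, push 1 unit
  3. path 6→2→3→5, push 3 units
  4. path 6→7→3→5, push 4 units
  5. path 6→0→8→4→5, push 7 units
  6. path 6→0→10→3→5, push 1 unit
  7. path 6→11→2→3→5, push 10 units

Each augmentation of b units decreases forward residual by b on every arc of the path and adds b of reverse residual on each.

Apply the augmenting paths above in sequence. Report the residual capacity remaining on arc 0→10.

after path 1 (6→0→10→5, push 4): res(0,10)=15
after path 2 (6→11→2→3→10→0→8→4→5, push 1): res(0,10)=16
after path 3 (6→2→3→5, push 3): res(0,10)=16
after path 4 (6→7→3→5, push 4): res(0,10)=16
after path 5 (6→0→8→4→5, push 7): res(0,10)=16
after path 6 (6→0→10→3→5, push 1): res(0,10)=15
after path 7 (6→11→2→3→5, push 10): res(0,10)=15

Residual capacity of (0,10): 15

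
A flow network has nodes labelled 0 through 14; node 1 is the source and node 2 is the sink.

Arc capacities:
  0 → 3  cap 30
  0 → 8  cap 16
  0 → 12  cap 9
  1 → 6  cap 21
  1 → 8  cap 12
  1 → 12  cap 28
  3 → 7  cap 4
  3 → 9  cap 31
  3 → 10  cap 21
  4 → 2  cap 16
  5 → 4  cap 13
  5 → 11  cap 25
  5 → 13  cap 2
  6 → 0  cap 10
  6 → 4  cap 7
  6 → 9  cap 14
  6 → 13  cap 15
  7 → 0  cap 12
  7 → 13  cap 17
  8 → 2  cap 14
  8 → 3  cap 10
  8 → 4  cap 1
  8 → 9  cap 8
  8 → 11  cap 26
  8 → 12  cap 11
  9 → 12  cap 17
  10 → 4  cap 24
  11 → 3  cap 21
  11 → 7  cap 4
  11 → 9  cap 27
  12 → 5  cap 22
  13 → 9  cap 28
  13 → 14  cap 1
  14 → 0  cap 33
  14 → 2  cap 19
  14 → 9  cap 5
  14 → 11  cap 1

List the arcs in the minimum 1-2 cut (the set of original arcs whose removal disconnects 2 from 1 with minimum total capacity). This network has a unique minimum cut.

augment #1: 1→8→2 push 12
augment #2: 1→6→4→2 push 7
augment #3: 1→6→0→8→2 push 2
augment #4: 1→6→13→14→2 push 1
augment #5: 1→12→5→4→2 push 9
max flow = 31; residual-reachable set from 1 gives S-side
cut edges (S→T): {(4,2), (8,2), (13,14)} total cap 31

Min-cut arcs: {(4,2), (8,2), (13,14)} (total capacity 31)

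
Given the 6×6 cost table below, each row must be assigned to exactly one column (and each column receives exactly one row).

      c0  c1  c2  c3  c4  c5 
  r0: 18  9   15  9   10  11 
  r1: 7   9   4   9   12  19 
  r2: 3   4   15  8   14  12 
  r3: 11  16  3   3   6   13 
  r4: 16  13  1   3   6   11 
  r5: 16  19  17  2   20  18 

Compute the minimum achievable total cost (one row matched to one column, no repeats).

optimal assignment: row0→col5 (cost 11), row1→col0 (cost 7), row2→col1 (cost 4), row3→col4 (cost 6), row4→col2 (cost 1), row5→col3 (cost 2)
total = 11 + 7 + 4 + 6 + 1 + 2 = 31

Minimum assignment cost: 31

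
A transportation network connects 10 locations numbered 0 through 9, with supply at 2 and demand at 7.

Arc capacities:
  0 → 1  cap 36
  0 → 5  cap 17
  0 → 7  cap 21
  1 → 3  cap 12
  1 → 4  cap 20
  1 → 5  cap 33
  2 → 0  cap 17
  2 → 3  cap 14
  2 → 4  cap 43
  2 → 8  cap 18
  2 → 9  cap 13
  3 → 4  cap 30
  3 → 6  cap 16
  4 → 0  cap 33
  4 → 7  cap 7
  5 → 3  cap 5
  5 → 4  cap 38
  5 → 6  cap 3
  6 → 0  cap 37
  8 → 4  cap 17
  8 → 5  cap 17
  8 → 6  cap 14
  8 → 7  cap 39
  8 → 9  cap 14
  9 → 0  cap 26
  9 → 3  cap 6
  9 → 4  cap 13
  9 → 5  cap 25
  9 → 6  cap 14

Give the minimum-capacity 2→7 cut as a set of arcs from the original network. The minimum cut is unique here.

Min-cut arcs: {(0,7), (2,8), (4,7)} (total capacity 46)

augment #1: 2→0→7 push 17
augment #2: 2→4→7 push 7
augment #3: 2→8→7 push 18
augment #4: 2→4→0→7 push 4
max flow = 46; residual-reachable set from 2 gives S-side
cut edges (S→T): {(0,7), (2,8), (4,7)} total cap 46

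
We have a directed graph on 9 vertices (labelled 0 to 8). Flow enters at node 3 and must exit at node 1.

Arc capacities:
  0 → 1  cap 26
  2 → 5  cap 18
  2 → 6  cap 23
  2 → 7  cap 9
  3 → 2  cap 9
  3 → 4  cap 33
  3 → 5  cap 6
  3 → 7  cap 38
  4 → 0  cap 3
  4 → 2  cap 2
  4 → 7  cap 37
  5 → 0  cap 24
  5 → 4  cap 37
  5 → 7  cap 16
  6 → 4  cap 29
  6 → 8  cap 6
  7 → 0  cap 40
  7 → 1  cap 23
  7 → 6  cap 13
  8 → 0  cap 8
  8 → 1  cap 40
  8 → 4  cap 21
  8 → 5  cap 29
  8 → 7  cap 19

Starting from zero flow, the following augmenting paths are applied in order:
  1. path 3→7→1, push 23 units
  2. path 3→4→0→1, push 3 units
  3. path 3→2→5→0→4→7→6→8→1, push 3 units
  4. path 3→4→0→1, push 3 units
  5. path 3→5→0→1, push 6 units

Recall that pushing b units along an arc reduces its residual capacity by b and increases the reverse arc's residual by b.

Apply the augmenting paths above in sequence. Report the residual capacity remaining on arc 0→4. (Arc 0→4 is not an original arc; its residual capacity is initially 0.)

Residual capacity of (0,4): 3

after path 1 (3→7→1, push 23): res(0,4)=0
after path 2 (3→4→0→1, push 3): res(0,4)=3
after path 3 (3→2→5→0→4→7→6→8→1, push 3): res(0,4)=0
after path 4 (3→4→0→1, push 3): res(0,4)=3
after path 5 (3→5→0→1, push 6): res(0,4)=3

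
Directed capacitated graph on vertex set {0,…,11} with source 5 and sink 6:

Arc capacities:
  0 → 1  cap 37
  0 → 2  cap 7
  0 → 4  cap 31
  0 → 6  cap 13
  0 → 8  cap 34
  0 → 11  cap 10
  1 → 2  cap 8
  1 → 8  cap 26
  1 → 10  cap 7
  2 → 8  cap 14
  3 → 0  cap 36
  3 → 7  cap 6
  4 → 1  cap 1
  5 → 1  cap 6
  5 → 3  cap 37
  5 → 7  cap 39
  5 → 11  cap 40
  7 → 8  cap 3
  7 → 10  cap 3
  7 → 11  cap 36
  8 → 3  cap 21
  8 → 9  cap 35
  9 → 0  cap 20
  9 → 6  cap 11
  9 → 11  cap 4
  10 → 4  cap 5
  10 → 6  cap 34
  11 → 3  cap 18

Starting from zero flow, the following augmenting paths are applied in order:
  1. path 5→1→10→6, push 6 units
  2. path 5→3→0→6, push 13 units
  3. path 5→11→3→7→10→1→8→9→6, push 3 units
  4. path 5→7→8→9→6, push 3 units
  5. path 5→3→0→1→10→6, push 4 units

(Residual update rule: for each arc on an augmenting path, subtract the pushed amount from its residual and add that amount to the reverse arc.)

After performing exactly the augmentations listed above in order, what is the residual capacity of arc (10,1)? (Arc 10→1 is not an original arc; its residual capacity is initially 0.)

after path 1 (5→1→10→6, push 6): res(10,1)=6
after path 2 (5→3→0→6, push 13): res(10,1)=6
after path 3 (5→11→3→7→10→1→8→9→6, push 3): res(10,1)=3
after path 4 (5→7→8→9→6, push 3): res(10,1)=3
after path 5 (5→3→0→1→10→6, push 4): res(10,1)=7

Residual capacity of (10,1): 7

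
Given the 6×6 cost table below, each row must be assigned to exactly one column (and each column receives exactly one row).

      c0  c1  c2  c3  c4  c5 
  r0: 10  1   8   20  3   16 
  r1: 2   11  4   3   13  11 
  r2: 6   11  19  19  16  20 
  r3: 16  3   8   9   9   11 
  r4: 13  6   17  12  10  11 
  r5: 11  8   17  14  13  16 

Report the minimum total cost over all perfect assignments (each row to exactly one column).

optimal assignment: row0→col4 (cost 3), row1→col3 (cost 3), row2→col0 (cost 6), row3→col2 (cost 8), row4→col5 (cost 11), row5→col1 (cost 8)
total = 3 + 3 + 6 + 8 + 11 + 8 = 39

Minimum assignment cost: 39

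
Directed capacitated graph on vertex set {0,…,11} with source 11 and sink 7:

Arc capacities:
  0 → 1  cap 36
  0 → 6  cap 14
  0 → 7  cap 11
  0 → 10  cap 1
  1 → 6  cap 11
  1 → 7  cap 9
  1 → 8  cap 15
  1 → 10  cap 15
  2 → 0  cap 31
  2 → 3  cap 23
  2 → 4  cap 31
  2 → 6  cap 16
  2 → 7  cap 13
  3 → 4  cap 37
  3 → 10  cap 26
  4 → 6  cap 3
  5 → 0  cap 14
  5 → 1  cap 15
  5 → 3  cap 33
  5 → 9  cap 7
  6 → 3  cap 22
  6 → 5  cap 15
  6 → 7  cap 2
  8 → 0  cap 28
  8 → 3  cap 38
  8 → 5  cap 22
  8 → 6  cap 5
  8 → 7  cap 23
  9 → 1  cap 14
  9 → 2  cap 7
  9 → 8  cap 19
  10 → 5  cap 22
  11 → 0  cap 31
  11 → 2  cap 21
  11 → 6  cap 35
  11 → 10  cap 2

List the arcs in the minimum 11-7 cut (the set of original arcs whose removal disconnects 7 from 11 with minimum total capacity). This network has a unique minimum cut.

Min-cut arcs: {(0,7), (1,7), (1,8), (2,7), (5,9), (6,7)} (total capacity 57)

augment #1: 11→0→7 push 11
augment #2: 11→2→7 push 13
augment #3: 11→6→7 push 2
augment #4: 11→0→1→7 push 9
augment #5: 11→0→1→8→7 push 11
augment #6: 11→2→0→1→8→7 push 4
augment #7: 11→6→5→9→8→7 push 7
max flow = 57; residual-reachable set from 11 gives S-side
cut edges (S→T): {(0,7), (1,7), (1,8), (2,7), (5,9), (6,7)} total cap 57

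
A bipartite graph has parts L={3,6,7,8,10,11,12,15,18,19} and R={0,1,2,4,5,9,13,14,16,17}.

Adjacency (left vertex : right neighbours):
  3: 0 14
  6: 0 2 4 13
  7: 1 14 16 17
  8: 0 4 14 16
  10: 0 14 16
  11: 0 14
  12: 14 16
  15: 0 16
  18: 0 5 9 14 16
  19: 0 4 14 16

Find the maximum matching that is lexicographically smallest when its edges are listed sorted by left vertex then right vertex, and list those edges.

Lex-smallest maximum matching: {(3,0), (6,2), (7,1), (8,4), (10,14), (12,16), (18,5)}

|M| = 7 (so the lex-smallest maximum matching has 7 edges)
process left vertices in ascending order; for each, take the smallest-labelled available neighbour that still permits 7 edges overall, or leave it unmatched if none does
lex-smallest matching: {3-0, 6-2, 7-1, 8-4, 10-14, 12-16, 18-5}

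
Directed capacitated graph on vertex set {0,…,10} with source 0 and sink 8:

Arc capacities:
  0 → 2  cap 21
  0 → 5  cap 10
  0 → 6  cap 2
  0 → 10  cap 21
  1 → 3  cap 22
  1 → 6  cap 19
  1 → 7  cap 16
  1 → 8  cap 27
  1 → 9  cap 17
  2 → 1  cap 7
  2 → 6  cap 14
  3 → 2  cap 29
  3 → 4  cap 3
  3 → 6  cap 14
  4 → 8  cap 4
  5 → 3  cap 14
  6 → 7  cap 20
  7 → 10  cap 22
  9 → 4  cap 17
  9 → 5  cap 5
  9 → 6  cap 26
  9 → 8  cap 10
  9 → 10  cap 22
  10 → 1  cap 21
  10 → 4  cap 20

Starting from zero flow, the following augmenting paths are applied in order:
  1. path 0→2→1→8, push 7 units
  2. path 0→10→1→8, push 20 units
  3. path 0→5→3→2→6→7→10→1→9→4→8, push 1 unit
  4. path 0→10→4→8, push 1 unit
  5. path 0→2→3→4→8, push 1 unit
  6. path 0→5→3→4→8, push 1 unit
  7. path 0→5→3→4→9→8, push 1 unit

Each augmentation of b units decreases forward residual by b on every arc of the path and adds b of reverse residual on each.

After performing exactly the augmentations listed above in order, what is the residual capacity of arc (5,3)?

after path 1 (0→2→1→8, push 7): res(5,3)=14
after path 2 (0→10→1→8, push 20): res(5,3)=14
after path 3 (0→5→3→2→6→7→10→1→9→4→8, push 1): res(5,3)=13
after path 4 (0→10→4→8, push 1): res(5,3)=13
after path 5 (0→2→3→4→8, push 1): res(5,3)=13
after path 6 (0→5→3→4→8, push 1): res(5,3)=12
after path 7 (0→5→3→4→9→8, push 1): res(5,3)=11

Residual capacity of (5,3): 11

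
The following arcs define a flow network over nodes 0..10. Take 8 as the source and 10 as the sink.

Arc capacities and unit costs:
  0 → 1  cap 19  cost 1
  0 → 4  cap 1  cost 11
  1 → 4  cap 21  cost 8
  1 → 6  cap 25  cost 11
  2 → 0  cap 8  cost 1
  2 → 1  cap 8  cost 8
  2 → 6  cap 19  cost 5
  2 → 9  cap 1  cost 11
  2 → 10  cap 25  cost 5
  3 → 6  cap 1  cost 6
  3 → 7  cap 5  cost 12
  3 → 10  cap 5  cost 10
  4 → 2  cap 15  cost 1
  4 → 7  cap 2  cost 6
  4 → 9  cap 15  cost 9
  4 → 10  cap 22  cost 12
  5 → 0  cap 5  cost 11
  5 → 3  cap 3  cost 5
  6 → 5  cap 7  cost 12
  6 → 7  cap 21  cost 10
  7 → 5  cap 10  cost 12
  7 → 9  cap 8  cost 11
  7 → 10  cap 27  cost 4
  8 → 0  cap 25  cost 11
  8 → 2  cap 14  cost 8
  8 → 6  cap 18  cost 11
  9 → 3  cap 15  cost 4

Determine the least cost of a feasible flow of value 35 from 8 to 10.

shortest-cost path #1: 8→2→10 push 14 @ unit cost 13 (adds 182)
shortest-cost path #2: 8→6→7→10 push 18 @ unit cost 25 (adds 450)
shortest-cost path #3: 8→0→1→4→2→10 push 3 @ unit cost 26 (adds 78)
total cost = 710

Minimum cost for 35 units: 710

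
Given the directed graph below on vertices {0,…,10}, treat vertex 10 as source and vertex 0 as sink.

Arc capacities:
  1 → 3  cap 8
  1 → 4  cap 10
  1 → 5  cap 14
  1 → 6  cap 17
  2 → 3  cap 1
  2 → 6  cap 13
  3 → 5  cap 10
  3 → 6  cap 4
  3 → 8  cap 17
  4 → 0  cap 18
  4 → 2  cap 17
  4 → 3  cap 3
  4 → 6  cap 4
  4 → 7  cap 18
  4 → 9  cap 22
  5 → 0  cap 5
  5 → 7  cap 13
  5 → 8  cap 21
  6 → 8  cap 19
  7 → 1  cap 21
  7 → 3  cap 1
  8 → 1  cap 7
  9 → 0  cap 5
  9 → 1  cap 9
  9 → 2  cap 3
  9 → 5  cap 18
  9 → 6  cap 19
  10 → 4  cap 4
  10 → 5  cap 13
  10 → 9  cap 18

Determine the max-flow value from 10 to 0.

Maximum flow value: 24

augment #1: 10→4→0 bottleneck 4, total now 4
augment #2: 10→5→0 bottleneck 5, total now 9
augment #3: 10→9→0 bottleneck 5, total now 14
augment #4: 10→9→1→4→0 bottleneck 9, total now 23
augment #5: 10→5→7→1→4→0 bottleneck 1, total now 24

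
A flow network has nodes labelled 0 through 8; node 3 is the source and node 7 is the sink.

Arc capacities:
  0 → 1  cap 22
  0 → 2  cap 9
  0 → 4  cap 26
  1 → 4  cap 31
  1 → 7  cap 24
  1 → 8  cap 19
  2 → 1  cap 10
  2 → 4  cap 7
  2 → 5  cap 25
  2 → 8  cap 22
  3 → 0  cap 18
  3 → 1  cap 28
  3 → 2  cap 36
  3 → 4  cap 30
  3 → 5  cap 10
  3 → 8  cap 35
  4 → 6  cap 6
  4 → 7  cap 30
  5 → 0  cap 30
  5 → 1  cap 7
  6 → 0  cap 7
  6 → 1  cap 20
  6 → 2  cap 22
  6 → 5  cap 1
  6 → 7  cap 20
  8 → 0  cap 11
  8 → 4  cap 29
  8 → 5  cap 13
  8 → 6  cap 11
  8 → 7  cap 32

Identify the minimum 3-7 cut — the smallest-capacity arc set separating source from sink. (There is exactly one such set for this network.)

augment #1: 3→1→7 push 24
augment #2: 3→4→7 push 30
augment #3: 3→8→7 push 32
augment #4: 3→8→6→7 push 3
augment #5: 3→0→4→6→7 push 6
augment #6: 3→1→8→6→7 push 4
augment #7: 3→2→8→6→7 push 4
max flow = 103; residual-reachable set from 3 gives S-side
cut edges (S→T): {(1,7), (4,6), (4,7), (8,6), (8,7)} total cap 103

Min-cut arcs: {(1,7), (4,6), (4,7), (8,6), (8,7)} (total capacity 103)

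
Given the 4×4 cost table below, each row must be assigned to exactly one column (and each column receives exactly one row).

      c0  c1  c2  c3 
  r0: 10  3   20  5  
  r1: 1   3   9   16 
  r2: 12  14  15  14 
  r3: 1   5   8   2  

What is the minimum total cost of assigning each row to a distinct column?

Minimum assignment cost: 21

optimal assignment: row0→col1 (cost 3), row1→col0 (cost 1), row2→col2 (cost 15), row3→col3 (cost 2)
total = 3 + 1 + 15 + 2 = 21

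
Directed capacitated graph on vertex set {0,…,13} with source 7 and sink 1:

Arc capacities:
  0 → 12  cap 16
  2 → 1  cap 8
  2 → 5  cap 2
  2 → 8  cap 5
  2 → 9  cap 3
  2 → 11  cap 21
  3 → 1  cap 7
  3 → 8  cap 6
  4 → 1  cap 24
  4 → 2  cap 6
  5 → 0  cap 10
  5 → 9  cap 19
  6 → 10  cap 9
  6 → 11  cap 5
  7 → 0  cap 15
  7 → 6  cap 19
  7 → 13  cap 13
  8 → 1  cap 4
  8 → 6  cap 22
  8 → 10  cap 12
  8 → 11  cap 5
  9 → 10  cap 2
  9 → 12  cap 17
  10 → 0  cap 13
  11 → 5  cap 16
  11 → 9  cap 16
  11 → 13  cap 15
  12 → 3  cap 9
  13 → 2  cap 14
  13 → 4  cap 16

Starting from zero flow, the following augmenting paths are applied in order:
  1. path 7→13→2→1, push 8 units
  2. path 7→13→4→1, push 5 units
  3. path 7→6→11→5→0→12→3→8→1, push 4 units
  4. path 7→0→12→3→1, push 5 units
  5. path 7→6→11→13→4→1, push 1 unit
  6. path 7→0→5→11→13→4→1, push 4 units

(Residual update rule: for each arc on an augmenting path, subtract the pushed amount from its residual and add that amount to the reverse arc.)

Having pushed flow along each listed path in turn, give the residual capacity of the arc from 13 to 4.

Residual capacity of (13,4): 6

after path 1 (7→13→2→1, push 8): res(13,4)=16
after path 2 (7→13→4→1, push 5): res(13,4)=11
after path 3 (7→6→11→5→0→12→3→8→1, push 4): res(13,4)=11
after path 4 (7→0→12→3→1, push 5): res(13,4)=11
after path 5 (7→6→11→13→4→1, push 1): res(13,4)=10
after path 6 (7→0→5→11→13→4→1, push 4): res(13,4)=6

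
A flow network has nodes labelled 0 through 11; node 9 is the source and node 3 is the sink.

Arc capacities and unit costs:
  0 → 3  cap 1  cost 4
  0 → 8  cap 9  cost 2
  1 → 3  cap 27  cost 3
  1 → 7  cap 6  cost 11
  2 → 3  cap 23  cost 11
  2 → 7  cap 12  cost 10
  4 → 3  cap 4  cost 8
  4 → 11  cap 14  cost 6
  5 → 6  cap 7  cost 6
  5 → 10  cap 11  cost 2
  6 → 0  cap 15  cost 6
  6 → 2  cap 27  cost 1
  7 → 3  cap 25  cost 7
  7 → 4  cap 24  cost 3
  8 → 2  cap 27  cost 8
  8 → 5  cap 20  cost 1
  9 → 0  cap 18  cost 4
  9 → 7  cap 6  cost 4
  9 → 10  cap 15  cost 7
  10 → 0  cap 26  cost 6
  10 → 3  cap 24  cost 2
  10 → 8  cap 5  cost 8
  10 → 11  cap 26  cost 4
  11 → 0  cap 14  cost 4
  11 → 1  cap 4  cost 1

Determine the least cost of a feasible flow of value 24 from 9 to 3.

Minimum cost for 24 units: 231

shortest-cost path #1: 9→0→3 push 1 @ unit cost 8 (adds 8)
shortest-cost path #2: 9→10→3 push 15 @ unit cost 9 (adds 135)
shortest-cost path #3: 9→7→3 push 6 @ unit cost 11 (adds 66)
shortest-cost path #4: 9→0→8→5→10→3 push 2 @ unit cost 11 (adds 22)
total cost = 231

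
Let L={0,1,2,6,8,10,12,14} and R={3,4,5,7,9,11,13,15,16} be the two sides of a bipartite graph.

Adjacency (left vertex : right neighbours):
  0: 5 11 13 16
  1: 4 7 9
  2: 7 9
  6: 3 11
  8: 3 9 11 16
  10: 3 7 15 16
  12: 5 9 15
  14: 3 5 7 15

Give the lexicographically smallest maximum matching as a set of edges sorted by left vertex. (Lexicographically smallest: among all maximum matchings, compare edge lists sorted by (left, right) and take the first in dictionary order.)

|M| = 8 (so the lex-smallest maximum matching has 8 edges)
process left vertices in ascending order; for each, take the smallest-labelled available neighbour that still permits 8 edges overall, or leave it unmatched if none does
lex-smallest matching: {0-5, 1-4, 2-7, 6-3, 8-11, 10-16, 12-9, 14-15}

Lex-smallest maximum matching: {(0,5), (1,4), (2,7), (6,3), (8,11), (10,16), (12,9), (14,15)}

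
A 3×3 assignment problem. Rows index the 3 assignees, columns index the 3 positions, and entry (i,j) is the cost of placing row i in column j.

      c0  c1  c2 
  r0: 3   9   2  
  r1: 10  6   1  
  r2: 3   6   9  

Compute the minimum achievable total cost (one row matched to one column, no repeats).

Minimum assignment cost: 10

optimal assignment: row0→col0 (cost 3), row1→col2 (cost 1), row2→col1 (cost 6)
total = 3 + 1 + 6 = 10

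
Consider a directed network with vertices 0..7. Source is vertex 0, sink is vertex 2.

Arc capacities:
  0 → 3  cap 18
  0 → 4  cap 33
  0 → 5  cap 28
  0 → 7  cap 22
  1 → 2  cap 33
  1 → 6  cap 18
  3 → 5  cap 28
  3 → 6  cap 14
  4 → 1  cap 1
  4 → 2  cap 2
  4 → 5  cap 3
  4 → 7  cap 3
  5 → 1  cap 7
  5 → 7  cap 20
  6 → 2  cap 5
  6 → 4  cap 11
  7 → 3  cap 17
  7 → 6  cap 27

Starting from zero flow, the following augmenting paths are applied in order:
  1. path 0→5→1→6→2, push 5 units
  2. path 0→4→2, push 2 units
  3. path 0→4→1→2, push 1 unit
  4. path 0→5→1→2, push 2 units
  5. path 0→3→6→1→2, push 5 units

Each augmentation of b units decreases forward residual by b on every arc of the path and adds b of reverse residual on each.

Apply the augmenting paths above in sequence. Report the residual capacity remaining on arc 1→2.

Residual capacity of (1,2): 25

after path 1 (0→5→1→6→2, push 5): res(1,2)=33
after path 2 (0→4→2, push 2): res(1,2)=33
after path 3 (0→4→1→2, push 1): res(1,2)=32
after path 4 (0→5→1→2, push 2): res(1,2)=30
after path 5 (0→3→6→1→2, push 5): res(1,2)=25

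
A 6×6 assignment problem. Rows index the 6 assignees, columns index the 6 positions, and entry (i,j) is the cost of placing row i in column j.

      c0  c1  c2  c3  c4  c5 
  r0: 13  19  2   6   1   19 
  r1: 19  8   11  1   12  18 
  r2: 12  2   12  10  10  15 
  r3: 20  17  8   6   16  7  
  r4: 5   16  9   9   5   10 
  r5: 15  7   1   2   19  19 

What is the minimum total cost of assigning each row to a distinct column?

Minimum assignment cost: 17

optimal assignment: row0→col4 (cost 1), row1→col3 (cost 1), row2→col1 (cost 2), row3→col5 (cost 7), row4→col0 (cost 5), row5→col2 (cost 1)
total = 1 + 1 + 2 + 7 + 5 + 1 = 17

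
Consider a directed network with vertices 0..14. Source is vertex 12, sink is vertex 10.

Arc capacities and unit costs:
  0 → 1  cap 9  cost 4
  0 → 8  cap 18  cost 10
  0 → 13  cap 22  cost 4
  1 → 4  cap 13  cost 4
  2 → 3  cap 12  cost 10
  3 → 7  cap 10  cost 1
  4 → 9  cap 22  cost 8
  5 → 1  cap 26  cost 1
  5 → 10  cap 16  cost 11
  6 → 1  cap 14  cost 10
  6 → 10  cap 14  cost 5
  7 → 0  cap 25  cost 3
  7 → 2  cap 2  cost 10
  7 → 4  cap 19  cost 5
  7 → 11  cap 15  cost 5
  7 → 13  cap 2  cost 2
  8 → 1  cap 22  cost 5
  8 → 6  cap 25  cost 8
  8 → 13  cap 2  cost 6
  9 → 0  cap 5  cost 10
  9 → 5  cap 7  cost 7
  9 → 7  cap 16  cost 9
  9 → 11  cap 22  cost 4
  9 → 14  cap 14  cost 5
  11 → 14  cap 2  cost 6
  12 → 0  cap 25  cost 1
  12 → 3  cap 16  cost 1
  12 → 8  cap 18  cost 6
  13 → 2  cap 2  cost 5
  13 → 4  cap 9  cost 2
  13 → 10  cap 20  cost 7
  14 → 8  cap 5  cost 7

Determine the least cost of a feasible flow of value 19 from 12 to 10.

Minimum cost for 19 units: 226

shortest-cost path #1: 12→3→7→13→10 push 2 @ unit cost 11 (adds 22)
shortest-cost path #2: 12→0→13→10 push 17 @ unit cost 12 (adds 204)
total cost = 226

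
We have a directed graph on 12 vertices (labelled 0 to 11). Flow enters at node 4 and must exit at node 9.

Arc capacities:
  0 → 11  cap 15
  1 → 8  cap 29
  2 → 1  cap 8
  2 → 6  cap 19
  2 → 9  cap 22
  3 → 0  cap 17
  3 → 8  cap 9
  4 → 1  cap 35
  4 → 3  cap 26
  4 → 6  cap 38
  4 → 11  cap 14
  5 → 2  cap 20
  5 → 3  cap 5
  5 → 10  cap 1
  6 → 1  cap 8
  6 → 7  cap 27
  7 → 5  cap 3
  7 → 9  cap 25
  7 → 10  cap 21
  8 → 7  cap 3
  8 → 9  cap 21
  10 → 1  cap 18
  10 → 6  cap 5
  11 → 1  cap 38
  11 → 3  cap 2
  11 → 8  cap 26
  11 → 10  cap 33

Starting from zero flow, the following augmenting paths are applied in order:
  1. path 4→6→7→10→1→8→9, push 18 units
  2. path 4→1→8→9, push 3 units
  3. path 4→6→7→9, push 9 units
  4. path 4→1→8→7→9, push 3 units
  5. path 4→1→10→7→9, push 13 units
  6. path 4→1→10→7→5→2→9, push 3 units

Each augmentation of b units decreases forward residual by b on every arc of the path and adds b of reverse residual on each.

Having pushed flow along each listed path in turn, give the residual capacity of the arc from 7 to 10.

Residual capacity of (7,10): 19

after path 1 (4→6→7→10→1→8→9, push 18): res(7,10)=3
after path 2 (4→1→8→9, push 3): res(7,10)=3
after path 3 (4→6→7→9, push 9): res(7,10)=3
after path 4 (4→1→8→7→9, push 3): res(7,10)=3
after path 5 (4→1→10→7→9, push 13): res(7,10)=16
after path 6 (4→1→10→7→5→2→9, push 3): res(7,10)=19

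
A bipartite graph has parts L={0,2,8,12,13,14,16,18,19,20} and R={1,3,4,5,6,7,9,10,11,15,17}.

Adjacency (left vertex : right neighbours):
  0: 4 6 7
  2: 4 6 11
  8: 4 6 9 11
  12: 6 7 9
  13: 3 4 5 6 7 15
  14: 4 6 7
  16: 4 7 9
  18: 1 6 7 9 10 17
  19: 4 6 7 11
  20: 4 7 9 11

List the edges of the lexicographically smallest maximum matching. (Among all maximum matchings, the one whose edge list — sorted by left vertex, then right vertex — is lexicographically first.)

Lex-smallest maximum matching: {(0,4), (2,6), (8,9), (12,7), (13,3), (18,1), (19,11)}

|M| = 7 (so the lex-smallest maximum matching has 7 edges)
process left vertices in ascending order; for each, take the smallest-labelled available neighbour that still permits 7 edges overall, or leave it unmatched if none does
lex-smallest matching: {0-4, 2-6, 8-9, 12-7, 13-3, 18-1, 19-11}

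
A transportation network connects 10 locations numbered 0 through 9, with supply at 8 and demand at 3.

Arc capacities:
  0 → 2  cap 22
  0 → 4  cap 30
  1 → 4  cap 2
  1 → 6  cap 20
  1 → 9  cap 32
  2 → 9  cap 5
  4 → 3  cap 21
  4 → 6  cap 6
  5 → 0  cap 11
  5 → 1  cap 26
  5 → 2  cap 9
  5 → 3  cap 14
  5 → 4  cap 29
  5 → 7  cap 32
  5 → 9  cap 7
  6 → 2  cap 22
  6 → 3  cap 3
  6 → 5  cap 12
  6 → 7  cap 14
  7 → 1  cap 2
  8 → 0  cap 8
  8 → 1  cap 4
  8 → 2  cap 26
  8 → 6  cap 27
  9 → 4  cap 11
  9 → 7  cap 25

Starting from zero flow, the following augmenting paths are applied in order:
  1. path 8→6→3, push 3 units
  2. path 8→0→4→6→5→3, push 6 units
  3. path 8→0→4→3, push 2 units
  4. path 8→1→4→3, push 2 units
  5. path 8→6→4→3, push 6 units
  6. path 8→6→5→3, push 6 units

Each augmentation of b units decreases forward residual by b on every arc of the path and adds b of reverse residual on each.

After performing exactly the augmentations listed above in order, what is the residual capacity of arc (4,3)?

Residual capacity of (4,3): 11

after path 1 (8→6→3, push 3): res(4,3)=21
after path 2 (8→0→4→6→5→3, push 6): res(4,3)=21
after path 3 (8→0→4→3, push 2): res(4,3)=19
after path 4 (8→1→4→3, push 2): res(4,3)=17
after path 5 (8→6→4→3, push 6): res(4,3)=11
after path 6 (8→6→5→3, push 6): res(4,3)=11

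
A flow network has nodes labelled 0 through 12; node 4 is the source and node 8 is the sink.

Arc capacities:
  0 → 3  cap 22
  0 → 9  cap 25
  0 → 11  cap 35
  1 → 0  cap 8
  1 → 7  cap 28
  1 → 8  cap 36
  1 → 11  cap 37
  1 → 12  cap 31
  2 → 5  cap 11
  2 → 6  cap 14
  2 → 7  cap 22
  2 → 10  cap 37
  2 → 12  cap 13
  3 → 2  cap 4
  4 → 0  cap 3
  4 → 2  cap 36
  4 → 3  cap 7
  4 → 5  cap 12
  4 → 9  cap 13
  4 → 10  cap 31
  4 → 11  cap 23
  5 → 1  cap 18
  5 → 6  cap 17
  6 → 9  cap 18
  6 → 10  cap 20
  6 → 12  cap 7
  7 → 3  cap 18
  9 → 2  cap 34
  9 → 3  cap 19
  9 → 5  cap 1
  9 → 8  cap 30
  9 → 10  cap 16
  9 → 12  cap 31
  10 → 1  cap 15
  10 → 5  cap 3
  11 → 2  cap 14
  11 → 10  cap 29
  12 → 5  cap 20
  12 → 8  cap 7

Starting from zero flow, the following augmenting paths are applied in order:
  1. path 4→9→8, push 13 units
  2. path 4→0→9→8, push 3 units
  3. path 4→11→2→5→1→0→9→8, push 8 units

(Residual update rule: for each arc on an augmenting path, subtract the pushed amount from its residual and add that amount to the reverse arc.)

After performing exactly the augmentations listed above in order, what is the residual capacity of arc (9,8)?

after path 1 (4→9→8, push 13): res(9,8)=17
after path 2 (4→0→9→8, push 3): res(9,8)=14
after path 3 (4→11→2→5→1→0→9→8, push 8): res(9,8)=6

Residual capacity of (9,8): 6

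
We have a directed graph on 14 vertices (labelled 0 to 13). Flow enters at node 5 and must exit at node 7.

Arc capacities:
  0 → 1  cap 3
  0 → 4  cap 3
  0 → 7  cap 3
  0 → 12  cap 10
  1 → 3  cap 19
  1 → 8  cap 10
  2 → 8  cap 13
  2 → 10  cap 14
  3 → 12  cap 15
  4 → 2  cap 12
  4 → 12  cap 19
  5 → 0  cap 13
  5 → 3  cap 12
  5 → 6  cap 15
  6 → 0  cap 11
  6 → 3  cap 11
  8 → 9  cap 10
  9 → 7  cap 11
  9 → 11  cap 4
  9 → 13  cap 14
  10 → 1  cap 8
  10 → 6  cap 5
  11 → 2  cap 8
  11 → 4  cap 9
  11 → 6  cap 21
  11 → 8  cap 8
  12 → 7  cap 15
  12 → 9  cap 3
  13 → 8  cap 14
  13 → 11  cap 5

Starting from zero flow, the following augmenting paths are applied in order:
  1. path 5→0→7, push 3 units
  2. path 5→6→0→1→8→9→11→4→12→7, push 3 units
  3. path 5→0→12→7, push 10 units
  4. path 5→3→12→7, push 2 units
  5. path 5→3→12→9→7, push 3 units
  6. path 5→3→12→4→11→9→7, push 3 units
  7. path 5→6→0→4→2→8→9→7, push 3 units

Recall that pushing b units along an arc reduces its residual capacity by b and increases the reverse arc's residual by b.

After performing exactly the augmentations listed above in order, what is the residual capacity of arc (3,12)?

after path 1 (5→0→7, push 3): res(3,12)=15
after path 2 (5→6→0→1→8→9→11→4→12→7, push 3): res(3,12)=15
after path 3 (5→0→12→7, push 10): res(3,12)=15
after path 4 (5→3→12→7, push 2): res(3,12)=13
after path 5 (5→3→12→9→7, push 3): res(3,12)=10
after path 6 (5→3→12→4→11→9→7, push 3): res(3,12)=7
after path 7 (5→6→0→4→2→8→9→7, push 3): res(3,12)=7

Residual capacity of (3,12): 7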